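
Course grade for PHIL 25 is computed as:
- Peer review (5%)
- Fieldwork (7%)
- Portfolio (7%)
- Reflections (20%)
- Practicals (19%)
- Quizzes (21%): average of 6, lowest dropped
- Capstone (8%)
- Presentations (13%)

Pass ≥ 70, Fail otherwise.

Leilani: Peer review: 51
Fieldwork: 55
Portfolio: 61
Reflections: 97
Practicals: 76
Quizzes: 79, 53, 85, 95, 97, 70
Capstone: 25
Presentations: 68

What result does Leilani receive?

Quizzes: drop 53 → average of remaining 5 = 426/5 = 85.2
Weighted total:
  Peer review 51 × 0.05 = 2.55
  Fieldwork 55 × 0.07 = 3.85
  Portfolio 61 × 0.07 = 4.27
  Reflections 97 × 0.2 = 19.4
  Practicals 76 × 0.19 = 14.44
  Quizzes 85.2 × 0.21 = 17.892
  Capstone 25 × 0.08 = 2
  Presentations 68 × 0.13 = 8.84
Sum = 73.242
73.242 ≥ 70 → Pass

Pass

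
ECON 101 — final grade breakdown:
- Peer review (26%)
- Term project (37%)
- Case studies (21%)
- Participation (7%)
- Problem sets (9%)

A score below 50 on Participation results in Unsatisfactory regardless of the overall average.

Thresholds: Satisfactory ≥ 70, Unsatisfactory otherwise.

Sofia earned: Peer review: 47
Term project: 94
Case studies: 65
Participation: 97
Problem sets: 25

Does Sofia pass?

Unsatisfactory

Participation score 97 ≥ 50: minimum met.
Weighted total:
  Peer review 47 × 0.26 = 12.22
  Term project 94 × 0.37 = 34.78
  Case studies 65 × 0.21 = 13.65
  Participation 97 × 0.07 = 6.79
  Problem sets 25 × 0.09 = 2.25
Sum = 69.69
69.69 < 70 → Unsatisfactory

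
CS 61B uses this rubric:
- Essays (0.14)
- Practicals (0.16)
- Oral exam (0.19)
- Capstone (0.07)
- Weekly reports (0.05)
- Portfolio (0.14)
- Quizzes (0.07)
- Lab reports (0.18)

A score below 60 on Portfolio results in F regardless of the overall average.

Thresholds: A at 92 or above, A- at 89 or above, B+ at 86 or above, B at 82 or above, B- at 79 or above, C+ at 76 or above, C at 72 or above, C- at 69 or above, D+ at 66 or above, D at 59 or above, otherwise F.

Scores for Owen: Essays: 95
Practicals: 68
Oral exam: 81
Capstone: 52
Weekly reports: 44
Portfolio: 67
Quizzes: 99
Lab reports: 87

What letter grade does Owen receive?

Portfolio score 67 ≥ 60: minimum met.
Weighted total:
  Essays 95 × 0.14 = 13.3
  Practicals 68 × 0.16 = 10.88
  Oral exam 81 × 0.19 = 15.39
  Capstone 52 × 0.07 = 3.64
  Weekly reports 44 × 0.05 = 2.2
  Portfolio 67 × 0.14 = 9.38
  Quizzes 99 × 0.07 = 6.93
  Lab reports 87 × 0.18 = 15.66
Sum = 77.38
77.38 is ≥ 76 and < 79 → C+

C+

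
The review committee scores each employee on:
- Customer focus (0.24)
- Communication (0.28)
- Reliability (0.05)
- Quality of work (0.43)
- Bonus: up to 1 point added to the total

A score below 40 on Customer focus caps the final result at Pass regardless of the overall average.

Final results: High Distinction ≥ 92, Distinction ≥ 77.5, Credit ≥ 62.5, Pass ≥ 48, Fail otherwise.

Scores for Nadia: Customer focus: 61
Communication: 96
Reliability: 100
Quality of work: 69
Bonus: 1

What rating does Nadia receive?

Credit

Customer focus score 61 ≥ 40: minimum met.
Weighted total:
  Customer focus 61 × 0.24 = 14.64
  Communication 96 × 0.28 = 26.88
  Reliability 100 × 0.05 = 5
  Quality of work 69 × 0.43 = 29.67
Sum = 76.19
Bonus: 76.19 + 1 = 77.19
77.19 is ≥ 62.5 and < 77.5 → Credit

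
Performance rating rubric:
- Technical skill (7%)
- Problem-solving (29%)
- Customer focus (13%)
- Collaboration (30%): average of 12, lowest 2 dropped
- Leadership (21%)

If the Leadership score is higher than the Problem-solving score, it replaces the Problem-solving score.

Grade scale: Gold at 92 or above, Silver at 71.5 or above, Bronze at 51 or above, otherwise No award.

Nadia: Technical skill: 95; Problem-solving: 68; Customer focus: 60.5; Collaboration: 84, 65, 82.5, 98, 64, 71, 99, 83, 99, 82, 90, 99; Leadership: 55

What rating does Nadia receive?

Silver

Collaboration: drop 64, 65 → average of remaining 10 = 887.5/10 = 88.75
Leadership (55) ≤ Problem-solving (68), so Problem-solving stays at 68.
Weighted total:
  Technical skill 95 × 0.07 = 6.65
  Problem-solving 68 × 0.29 = 19.72
  Customer focus 60.5 × 0.13 = 7.865
  Collaboration 88.75 × 0.3 = 26.625
  Leadership 55 × 0.21 = 11.55
Sum = 72.41
72.41 is ≥ 71.5 and < 92 → Silver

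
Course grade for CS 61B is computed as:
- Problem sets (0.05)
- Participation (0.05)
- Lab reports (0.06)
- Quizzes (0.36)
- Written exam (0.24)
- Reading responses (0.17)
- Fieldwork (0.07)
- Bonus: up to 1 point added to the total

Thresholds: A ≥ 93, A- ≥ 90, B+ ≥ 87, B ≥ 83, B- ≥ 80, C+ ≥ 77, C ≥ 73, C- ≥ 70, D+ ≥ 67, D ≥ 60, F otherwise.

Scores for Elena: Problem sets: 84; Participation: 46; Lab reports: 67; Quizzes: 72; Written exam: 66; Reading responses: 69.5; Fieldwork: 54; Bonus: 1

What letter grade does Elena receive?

Weighted total:
  Problem sets 84 × 0.05 = 4.2
  Participation 46 × 0.05 = 2.3
  Lab reports 67 × 0.06 = 4.02
  Quizzes 72 × 0.36 = 25.92
  Written exam 66 × 0.24 = 15.84
  Reading responses 69.5 × 0.17 = 11.815
  Fieldwork 54 × 0.07 = 3.78
Sum = 67.875
Bonus: 67.875 + 1 = 68.875
68.875 is ≥ 67 and < 70 → D+

D+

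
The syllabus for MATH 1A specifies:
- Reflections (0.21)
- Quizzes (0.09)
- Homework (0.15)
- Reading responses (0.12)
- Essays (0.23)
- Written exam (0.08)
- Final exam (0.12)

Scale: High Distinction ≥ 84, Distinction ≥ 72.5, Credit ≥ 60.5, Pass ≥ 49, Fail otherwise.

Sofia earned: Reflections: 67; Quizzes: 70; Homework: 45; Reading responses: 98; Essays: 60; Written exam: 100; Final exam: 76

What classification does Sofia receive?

Weighted total:
  Reflections 67 × 0.21 = 14.07
  Quizzes 70 × 0.09 = 6.3
  Homework 45 × 0.15 = 6.75
  Reading responses 98 × 0.12 = 11.76
  Essays 60 × 0.23 = 13.8
  Written exam 100 × 0.08 = 8
  Final exam 76 × 0.12 = 9.12
Sum = 69.8
69.8 is ≥ 60.5 and < 72.5 → Credit

Credit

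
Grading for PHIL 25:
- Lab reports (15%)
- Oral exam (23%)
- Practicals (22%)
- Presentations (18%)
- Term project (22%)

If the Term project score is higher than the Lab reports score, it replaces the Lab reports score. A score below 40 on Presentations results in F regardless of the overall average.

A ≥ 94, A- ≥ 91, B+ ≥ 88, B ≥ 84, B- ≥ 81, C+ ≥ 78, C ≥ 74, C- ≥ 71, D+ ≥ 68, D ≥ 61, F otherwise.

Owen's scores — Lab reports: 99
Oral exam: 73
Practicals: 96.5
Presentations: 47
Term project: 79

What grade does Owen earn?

Term project (79) ≤ Lab reports (99), so Lab reports stays at 99.
Presentations score 47 ≥ 40: minimum met.
Weighted total:
  Lab reports 99 × 0.15 = 14.85
  Oral exam 73 × 0.23 = 16.79
  Practicals 96.5 × 0.22 = 21.23
  Presentations 47 × 0.18 = 8.46
  Term project 79 × 0.22 = 17.38
Sum = 78.71
78.71 is ≥ 78 and < 81 → C+

C+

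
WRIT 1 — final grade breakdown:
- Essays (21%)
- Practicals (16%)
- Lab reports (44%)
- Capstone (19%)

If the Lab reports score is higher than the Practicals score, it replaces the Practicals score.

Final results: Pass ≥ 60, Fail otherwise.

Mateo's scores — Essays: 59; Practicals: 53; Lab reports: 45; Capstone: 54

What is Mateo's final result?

Fail

Lab reports (45) ≤ Practicals (53), so Practicals stays at 53.
Weighted total:
  Essays 59 × 0.21 = 12.39
  Practicals 53 × 0.16 = 8.48
  Lab reports 45 × 0.44 = 19.8
  Capstone 54 × 0.19 = 10.26
Sum = 50.93
50.93 < 60 → Fail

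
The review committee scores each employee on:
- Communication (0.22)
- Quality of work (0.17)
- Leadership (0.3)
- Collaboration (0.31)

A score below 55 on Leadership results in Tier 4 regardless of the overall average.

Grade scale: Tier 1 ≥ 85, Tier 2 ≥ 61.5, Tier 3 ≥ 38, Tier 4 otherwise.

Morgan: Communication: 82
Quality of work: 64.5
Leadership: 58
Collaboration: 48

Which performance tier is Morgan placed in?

Leadership score 58 ≥ 55: minimum met.
Weighted total:
  Communication 82 × 0.22 = 18.04
  Quality of work 64.5 × 0.17 = 10.965
  Leadership 58 × 0.3 = 17.4
  Collaboration 48 × 0.31 = 14.88
Sum = 61.285
61.285 is ≥ 38 and < 61.5 → Tier 3

Tier 3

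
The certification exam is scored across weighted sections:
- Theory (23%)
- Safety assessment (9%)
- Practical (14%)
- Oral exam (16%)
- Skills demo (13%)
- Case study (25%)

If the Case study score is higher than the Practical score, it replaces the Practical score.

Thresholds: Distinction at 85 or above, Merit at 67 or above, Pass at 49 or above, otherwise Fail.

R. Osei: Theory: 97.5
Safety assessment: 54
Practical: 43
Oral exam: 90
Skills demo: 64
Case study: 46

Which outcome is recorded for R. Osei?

Merit

Case study (46) > Practical (43), so Practical counts as 46.
Weighted total:
  Theory 97.5 × 0.23 = 22.425
  Safety assessment 54 × 0.09 = 4.86
  Practical 46 × 0.14 = 6.44
  Oral exam 90 × 0.16 = 14.4
  Skills demo 64 × 0.13 = 8.32
  Case study 46 × 0.25 = 11.5
Sum = 67.945
67.945 is ≥ 67 and < 85 → Merit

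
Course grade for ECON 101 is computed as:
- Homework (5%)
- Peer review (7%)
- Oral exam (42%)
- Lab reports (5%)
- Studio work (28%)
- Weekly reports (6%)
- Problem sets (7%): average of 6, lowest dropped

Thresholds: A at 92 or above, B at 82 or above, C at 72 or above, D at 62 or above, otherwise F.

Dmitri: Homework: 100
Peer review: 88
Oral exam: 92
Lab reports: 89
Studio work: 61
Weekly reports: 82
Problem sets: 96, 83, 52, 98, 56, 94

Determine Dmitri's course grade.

Problem sets: drop 52 → average of remaining 5 = 427/5 = 85.4
Weighted total:
  Homework 100 × 0.05 = 5
  Peer review 88 × 0.07 = 6.16
  Oral exam 92 × 0.42 = 38.64
  Lab reports 89 × 0.05 = 4.45
  Studio work 61 × 0.28 = 17.08
  Weekly reports 82 × 0.06 = 4.92
  Problem sets 85.4 × 0.07 = 5.978
Sum = 82.228
82.228 is ≥ 82 and < 92 → B

B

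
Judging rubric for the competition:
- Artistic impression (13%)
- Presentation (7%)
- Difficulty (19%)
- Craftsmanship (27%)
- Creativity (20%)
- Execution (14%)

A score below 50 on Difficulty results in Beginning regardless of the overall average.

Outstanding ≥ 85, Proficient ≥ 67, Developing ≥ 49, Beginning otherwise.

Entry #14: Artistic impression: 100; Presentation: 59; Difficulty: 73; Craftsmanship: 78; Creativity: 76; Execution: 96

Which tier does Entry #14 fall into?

Difficulty score 73 ≥ 50: minimum met.
Weighted total:
  Artistic impression 100 × 0.13 = 13
  Presentation 59 × 0.07 = 4.13
  Difficulty 73 × 0.19 = 13.87
  Craftsmanship 78 × 0.27 = 21.06
  Creativity 76 × 0.2 = 15.2
  Execution 96 × 0.14 = 13.44
Sum = 80.7
80.7 is ≥ 67 and < 85 → Proficient

Proficient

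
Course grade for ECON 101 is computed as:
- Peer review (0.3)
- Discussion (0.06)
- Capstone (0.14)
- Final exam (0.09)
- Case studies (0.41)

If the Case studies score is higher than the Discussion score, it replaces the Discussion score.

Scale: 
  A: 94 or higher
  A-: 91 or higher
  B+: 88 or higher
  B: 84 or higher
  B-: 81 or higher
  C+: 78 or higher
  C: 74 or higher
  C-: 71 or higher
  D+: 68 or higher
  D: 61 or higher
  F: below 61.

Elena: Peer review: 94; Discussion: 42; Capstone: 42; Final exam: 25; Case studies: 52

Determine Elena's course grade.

F

Case studies (52) > Discussion (42), so Discussion counts as 52.
Weighted total:
  Peer review 94 × 0.3 = 28.2
  Discussion 52 × 0.06 = 3.12
  Capstone 42 × 0.14 = 5.88
  Final exam 25 × 0.09 = 2.25
  Case studies 52 × 0.41 = 21.32
Sum = 60.77
60.77 < 61 → F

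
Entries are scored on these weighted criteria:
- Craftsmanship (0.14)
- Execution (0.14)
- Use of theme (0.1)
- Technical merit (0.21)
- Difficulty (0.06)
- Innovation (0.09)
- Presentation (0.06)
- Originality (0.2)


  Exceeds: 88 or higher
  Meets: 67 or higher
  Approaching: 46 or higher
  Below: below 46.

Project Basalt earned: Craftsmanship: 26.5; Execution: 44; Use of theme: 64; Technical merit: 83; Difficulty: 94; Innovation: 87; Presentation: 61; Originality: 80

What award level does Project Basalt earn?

Weighted total:
  Craftsmanship 26.5 × 0.14 = 3.71
  Execution 44 × 0.14 = 6.16
  Use of theme 64 × 0.1 = 6.4
  Technical merit 83 × 0.21 = 17.43
  Difficulty 94 × 0.06 = 5.64
  Innovation 87 × 0.09 = 7.83
  Presentation 61 × 0.06 = 3.66
  Originality 80 × 0.2 = 16
Sum = 66.83
66.83 is ≥ 46 and < 67 → Approaching

Approaching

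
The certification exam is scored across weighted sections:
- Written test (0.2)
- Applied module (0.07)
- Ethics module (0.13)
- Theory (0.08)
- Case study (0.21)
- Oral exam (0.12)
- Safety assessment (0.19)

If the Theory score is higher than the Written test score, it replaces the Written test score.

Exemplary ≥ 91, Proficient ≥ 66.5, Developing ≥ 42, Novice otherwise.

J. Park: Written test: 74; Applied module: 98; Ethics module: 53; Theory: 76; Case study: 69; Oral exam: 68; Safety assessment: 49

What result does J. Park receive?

Proficient

Theory (76) > Written test (74), so Written test counts as 76.
Weighted total:
  Written test 76 × 0.2 = 15.2
  Applied module 98 × 0.07 = 6.86
  Ethics module 53 × 0.13 = 6.89
  Theory 76 × 0.08 = 6.08
  Case study 69 × 0.21 = 14.49
  Oral exam 68 × 0.12 = 8.16
  Safety assessment 49 × 0.19 = 9.31
Sum = 66.99
66.99 is ≥ 66.5 and < 91 → Proficient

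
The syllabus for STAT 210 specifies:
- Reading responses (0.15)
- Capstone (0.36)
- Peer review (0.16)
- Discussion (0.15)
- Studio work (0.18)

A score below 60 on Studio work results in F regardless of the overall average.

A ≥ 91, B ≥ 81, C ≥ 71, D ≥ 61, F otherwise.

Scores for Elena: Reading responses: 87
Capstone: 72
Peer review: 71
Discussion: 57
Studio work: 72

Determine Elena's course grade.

Studio work score 72 ≥ 60: minimum met.
Weighted total:
  Reading responses 87 × 0.15 = 13.05
  Capstone 72 × 0.36 = 25.92
  Peer review 71 × 0.16 = 11.36
  Discussion 57 × 0.15 = 8.55
  Studio work 72 × 0.18 = 12.96
Sum = 71.84
71.84 is ≥ 71 and < 81 → C

C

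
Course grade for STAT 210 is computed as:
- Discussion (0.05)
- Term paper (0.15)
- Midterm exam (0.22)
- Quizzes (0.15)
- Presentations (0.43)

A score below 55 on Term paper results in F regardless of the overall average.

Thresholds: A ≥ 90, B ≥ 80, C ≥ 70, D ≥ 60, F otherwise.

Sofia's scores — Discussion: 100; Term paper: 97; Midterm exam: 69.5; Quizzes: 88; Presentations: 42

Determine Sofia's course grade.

D

Term paper score 97 ≥ 55: minimum met.
Weighted total:
  Discussion 100 × 0.05 = 5
  Term paper 97 × 0.15 = 14.55
  Midterm exam 69.5 × 0.22 = 15.29
  Quizzes 88 × 0.15 = 13.2
  Presentations 42 × 0.43 = 18.06
Sum = 66.1
66.1 is ≥ 60 and < 70 → D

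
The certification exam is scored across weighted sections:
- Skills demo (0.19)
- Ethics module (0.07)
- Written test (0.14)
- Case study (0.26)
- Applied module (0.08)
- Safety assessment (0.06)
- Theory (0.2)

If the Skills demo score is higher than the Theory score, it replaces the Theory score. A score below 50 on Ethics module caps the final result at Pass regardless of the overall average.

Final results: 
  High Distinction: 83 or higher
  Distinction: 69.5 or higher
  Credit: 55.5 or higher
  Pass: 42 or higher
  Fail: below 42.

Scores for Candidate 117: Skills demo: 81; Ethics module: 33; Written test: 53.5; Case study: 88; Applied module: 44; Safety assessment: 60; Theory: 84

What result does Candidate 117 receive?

Skills demo (81) ≤ Theory (84), so Theory stays at 84.
Ethics module score 33 < 50: minimum not met.
Weighted total:
  Skills demo 81 × 0.19 = 15.39
  Ethics module 33 × 0.07 = 2.31
  Written test 53.5 × 0.14 = 7.49
  Case study 88 × 0.26 = 22.88
  Applied module 44 × 0.08 = 3.52
  Safety assessment 60 × 0.06 = 3.6
  Theory 84 × 0.2 = 16.8
Sum = 71.99
71.99 would be Distinction; cap at Pass applies → Pass.

Pass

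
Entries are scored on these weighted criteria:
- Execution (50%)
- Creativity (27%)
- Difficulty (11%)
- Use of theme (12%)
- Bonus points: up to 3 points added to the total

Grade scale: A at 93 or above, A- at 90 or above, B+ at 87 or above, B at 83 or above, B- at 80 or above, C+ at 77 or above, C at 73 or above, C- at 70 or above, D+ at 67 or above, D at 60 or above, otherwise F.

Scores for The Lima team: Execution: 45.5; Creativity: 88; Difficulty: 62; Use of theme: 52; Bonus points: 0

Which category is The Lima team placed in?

Weighted total:
  Execution 45.5 × 0.5 = 22.75
  Creativity 88 × 0.27 = 23.76
  Difficulty 62 × 0.11 = 6.82
  Use of theme 52 × 0.12 = 6.24
Sum = 59.57
Bonus points: 59.57 + 0 = 59.57
59.57 < 60 → F

F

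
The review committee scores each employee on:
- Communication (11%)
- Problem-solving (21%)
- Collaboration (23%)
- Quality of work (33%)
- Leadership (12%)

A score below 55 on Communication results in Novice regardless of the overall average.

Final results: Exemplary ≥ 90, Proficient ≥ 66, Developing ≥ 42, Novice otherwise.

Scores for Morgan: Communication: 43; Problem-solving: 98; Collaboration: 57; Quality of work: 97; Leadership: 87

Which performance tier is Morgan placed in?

Novice

Communication score 43 < 55: minimum not met.
Weighted total:
  Communication 43 × 0.11 = 4.73
  Problem-solving 98 × 0.21 = 20.58
  Collaboration 57 × 0.23 = 13.11
  Quality of work 97 × 0.33 = 32.01
  Leadership 87 × 0.12 = 10.44
Sum = 80.87
Because the Communication minimum was not met, the result is Novice.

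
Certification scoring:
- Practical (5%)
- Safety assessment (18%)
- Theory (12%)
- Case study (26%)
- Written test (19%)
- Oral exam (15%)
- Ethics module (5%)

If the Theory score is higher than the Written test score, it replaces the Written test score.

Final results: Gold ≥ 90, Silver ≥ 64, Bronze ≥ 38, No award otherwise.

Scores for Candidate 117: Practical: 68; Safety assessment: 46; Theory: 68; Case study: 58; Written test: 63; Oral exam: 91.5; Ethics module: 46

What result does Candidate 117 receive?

Bronze

Theory (68) > Written test (63), so Written test counts as 68.
Weighted total:
  Practical 68 × 0.05 = 3.4
  Safety assessment 46 × 0.18 = 8.28
  Theory 68 × 0.12 = 8.16
  Case study 58 × 0.26 = 15.08
  Written test 68 × 0.19 = 12.92
  Oral exam 91.5 × 0.15 = 13.725
  Ethics module 46 × 0.05 = 2.3
Sum = 63.865
63.865 is ≥ 38 and < 64 → Bronze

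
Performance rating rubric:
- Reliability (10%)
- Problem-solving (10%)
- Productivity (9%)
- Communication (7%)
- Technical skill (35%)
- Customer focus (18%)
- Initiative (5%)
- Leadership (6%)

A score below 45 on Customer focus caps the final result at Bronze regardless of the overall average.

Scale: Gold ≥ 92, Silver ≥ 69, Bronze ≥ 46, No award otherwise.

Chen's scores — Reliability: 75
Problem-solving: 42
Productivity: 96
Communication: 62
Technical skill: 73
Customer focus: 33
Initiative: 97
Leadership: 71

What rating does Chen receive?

Bronze

Customer focus score 33 < 45: minimum not met.
Weighted total:
  Reliability 75 × 0.1 = 7.5
  Problem-solving 42 × 0.1 = 4.2
  Productivity 96 × 0.09 = 8.64
  Communication 62 × 0.07 = 4.34
  Technical skill 73 × 0.35 = 25.55
  Customer focus 33 × 0.18 = 5.94
  Initiative 97 × 0.05 = 4.85
  Leadership 71 × 0.06 = 4.26
Sum = 65.28
65.28 would be Bronze; cap at Bronze applies → Bronze.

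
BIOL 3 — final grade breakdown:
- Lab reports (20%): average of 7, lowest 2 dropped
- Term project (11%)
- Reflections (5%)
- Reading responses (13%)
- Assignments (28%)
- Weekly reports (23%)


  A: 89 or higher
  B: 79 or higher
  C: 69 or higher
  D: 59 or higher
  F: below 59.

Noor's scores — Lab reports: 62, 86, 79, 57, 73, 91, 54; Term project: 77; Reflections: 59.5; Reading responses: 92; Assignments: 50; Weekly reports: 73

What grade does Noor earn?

C

Lab reports: drop 54, 57 → average of remaining 5 = 391/5 = 78.2
Weighted total:
  Lab reports 78.2 × 0.2 = 15.64
  Term project 77 × 0.11 = 8.47
  Reflections 59.5 × 0.05 = 2.975
  Reading responses 92 × 0.13 = 11.96
  Assignments 50 × 0.28 = 14
  Weekly reports 73 × 0.23 = 16.79
Sum = 69.835
69.835 is ≥ 69 and < 79 → C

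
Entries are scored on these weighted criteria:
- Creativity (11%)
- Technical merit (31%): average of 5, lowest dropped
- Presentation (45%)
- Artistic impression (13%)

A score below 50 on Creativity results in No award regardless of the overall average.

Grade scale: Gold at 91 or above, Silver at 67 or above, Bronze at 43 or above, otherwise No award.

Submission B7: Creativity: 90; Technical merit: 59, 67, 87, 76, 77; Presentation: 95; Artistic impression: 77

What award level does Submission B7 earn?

Silver

Technical merit: drop 59 → average of remaining 4 = 307/4 = 76.75
Creativity score 90 ≥ 50: minimum met.
Weighted total:
  Creativity 90 × 0.11 = 9.9
  Technical merit 76.75 × 0.31 = 23.7925
  Presentation 95 × 0.45 = 42.75
  Artistic impression 77 × 0.13 = 10.01
Sum = 86.4525
86.4525 is ≥ 67 and < 91 → Silver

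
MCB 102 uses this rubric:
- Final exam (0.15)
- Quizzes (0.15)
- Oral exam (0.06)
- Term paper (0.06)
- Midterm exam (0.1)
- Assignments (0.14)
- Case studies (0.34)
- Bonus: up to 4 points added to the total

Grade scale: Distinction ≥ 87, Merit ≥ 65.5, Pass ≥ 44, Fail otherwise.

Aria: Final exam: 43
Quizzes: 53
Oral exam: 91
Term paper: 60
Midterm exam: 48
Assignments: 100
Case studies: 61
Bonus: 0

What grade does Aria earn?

Weighted total:
  Final exam 43 × 0.15 = 6.45
  Quizzes 53 × 0.15 = 7.95
  Oral exam 91 × 0.06 = 5.46
  Term paper 60 × 0.06 = 3.6
  Midterm exam 48 × 0.1 = 4.8
  Assignments 100 × 0.14 = 14
  Case studies 61 × 0.34 = 20.74
Sum = 63
Bonus: 63 + 0 = 63
63 is ≥ 44 and < 65.5 → Pass

Pass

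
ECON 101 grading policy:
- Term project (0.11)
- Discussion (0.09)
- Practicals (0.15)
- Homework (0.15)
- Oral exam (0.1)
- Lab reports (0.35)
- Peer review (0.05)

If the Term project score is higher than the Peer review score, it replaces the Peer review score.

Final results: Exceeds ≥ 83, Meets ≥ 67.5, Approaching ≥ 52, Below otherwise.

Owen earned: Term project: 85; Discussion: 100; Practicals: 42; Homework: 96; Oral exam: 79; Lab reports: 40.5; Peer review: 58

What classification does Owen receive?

Term project (85) > Peer review (58), so Peer review counts as 85.
Weighted total:
  Term project 85 × 0.11 = 9.35
  Discussion 100 × 0.09 = 9
  Practicals 42 × 0.15 = 6.3
  Homework 96 × 0.15 = 14.4
  Oral exam 79 × 0.1 = 7.9
  Lab reports 40.5 × 0.35 = 14.175
  Peer review 85 × 0.05 = 4.25
Sum = 65.375
65.375 is ≥ 52 and < 67.5 → Approaching

Approaching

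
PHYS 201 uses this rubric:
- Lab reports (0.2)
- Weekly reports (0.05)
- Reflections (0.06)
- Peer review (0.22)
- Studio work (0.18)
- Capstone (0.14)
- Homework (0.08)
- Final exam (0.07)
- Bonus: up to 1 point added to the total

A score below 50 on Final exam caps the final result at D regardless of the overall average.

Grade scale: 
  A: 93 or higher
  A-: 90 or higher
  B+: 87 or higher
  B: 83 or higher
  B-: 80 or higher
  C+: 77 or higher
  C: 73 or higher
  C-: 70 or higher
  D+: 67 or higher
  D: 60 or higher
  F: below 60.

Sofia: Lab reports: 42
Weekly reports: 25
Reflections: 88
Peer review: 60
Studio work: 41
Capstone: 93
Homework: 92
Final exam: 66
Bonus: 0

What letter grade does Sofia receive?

D

Final exam score 66 ≥ 50: minimum met.
Weighted total:
  Lab reports 42 × 0.2 = 8.4
  Weekly reports 25 × 0.05 = 1.25
  Reflections 88 × 0.06 = 5.28
  Peer review 60 × 0.22 = 13.2
  Studio work 41 × 0.18 = 7.38
  Capstone 93 × 0.14 = 13.02
  Homework 92 × 0.08 = 7.36
  Final exam 66 × 0.07 = 4.62
Sum = 60.51
Bonus: 60.51 + 0 = 60.51
60.51 is ≥ 60 and < 67 → D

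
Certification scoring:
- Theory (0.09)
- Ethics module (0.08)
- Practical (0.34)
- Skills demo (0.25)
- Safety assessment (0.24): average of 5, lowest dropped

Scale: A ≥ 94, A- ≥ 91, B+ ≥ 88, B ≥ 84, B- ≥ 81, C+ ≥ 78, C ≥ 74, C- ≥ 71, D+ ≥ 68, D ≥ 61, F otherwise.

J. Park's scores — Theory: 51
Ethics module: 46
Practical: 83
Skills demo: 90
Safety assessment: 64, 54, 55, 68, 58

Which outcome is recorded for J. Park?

C-

Safety assessment: drop 54 → average of remaining 4 = 245/4 = 61.25
Weighted total:
  Theory 51 × 0.09 = 4.59
  Ethics module 46 × 0.08 = 3.68
  Practical 83 × 0.34 = 28.22
  Skills demo 90 × 0.25 = 22.5
  Safety assessment 61.25 × 0.24 = 14.7
Sum = 73.69
73.69 is ≥ 71 and < 74 → C-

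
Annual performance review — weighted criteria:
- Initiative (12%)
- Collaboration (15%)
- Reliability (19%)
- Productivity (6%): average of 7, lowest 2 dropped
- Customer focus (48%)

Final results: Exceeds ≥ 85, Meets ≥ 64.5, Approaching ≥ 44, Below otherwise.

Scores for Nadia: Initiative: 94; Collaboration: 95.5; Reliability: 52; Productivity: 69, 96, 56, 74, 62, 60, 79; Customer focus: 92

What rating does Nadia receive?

Productivity: drop 56, 60 → average of remaining 5 = 380/5 = 76
Weighted total:
  Initiative 94 × 0.12 = 11.28
  Collaboration 95.5 × 0.15 = 14.325
  Reliability 52 × 0.19 = 9.88
  Productivity 76 × 0.06 = 4.56
  Customer focus 92 × 0.48 = 44.16
Sum = 84.205
84.205 is ≥ 64.5 and < 85 → Meets

Meets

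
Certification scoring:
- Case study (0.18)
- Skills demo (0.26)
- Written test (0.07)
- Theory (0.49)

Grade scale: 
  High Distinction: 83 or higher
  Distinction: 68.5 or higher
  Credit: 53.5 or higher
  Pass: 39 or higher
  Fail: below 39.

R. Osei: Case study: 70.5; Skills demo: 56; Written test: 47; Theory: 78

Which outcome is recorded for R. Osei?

Weighted total:
  Case study 70.5 × 0.18 = 12.69
  Skills demo 56 × 0.26 = 14.56
  Written test 47 × 0.07 = 3.29
  Theory 78 × 0.49 = 38.22
Sum = 68.76
68.76 is ≥ 68.5 and < 83 → Distinction

Distinction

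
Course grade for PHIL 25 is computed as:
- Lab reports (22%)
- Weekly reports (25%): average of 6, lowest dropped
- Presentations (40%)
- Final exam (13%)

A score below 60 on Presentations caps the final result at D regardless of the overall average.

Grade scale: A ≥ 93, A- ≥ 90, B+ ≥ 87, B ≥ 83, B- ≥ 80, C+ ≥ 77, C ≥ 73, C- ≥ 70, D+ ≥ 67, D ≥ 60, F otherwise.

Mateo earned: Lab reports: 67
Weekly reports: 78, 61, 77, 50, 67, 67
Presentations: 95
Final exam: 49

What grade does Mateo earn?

C

Weekly reports: drop 50 → average of remaining 5 = 350/5 = 70
Presentations score 95 ≥ 60: minimum met.
Weighted total:
  Lab reports 67 × 0.22 = 14.74
  Weekly reports 70 × 0.25 = 17.5
  Presentations 95 × 0.4 = 38
  Final exam 49 × 0.13 = 6.37
Sum = 76.61
76.61 is ≥ 73 and < 77 → C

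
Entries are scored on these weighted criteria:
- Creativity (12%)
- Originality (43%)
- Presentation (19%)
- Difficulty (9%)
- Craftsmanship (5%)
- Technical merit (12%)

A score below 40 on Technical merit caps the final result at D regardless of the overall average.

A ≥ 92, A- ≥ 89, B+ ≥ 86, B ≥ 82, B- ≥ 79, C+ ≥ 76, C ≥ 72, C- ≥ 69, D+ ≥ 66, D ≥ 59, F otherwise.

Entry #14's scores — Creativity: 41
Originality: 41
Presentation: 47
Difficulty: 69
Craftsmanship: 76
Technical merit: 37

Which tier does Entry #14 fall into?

Technical merit score 37 < 40: minimum not met.
Weighted total:
  Creativity 41 × 0.12 = 4.92
  Originality 41 × 0.43 = 17.63
  Presentation 47 × 0.19 = 8.93
  Difficulty 69 × 0.09 = 6.21
  Craftsmanship 76 × 0.05 = 3.8
  Technical merit 37 × 0.12 = 4.44
Sum = 45.93
45.93 would be F; cap at D applies → F.

F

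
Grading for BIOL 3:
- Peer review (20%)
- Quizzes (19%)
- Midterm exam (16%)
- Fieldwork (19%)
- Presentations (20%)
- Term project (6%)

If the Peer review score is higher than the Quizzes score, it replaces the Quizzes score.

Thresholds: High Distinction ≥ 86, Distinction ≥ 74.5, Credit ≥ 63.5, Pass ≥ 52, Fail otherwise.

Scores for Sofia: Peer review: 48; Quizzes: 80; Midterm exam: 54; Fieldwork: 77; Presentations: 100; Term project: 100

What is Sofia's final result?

Credit

Peer review (48) ≤ Quizzes (80), so Quizzes stays at 80.
Weighted total:
  Peer review 48 × 0.2 = 9.6
  Quizzes 80 × 0.19 = 15.2
  Midterm exam 54 × 0.16 = 8.64
  Fieldwork 77 × 0.19 = 14.63
  Presentations 100 × 0.2 = 20
  Term project 100 × 0.06 = 6
Sum = 74.07
74.07 is ≥ 63.5 and < 74.5 → Credit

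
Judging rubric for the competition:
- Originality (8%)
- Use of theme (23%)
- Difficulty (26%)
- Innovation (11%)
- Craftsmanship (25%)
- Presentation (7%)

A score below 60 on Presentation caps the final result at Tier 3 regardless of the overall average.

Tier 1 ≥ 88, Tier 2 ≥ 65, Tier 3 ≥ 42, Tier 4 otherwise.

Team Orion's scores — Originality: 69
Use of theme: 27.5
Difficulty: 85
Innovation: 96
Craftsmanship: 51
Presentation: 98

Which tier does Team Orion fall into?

Presentation score 98 ≥ 60: minimum met.
Weighted total:
  Originality 69 × 0.08 = 5.52
  Use of theme 27.5 × 0.23 = 6.325
  Difficulty 85 × 0.26 = 22.1
  Innovation 96 × 0.11 = 10.56
  Craftsmanship 51 × 0.25 = 12.75
  Presentation 98 × 0.07 = 6.86
Sum = 64.115
64.115 is ≥ 42 and < 65 → Tier 3

Tier 3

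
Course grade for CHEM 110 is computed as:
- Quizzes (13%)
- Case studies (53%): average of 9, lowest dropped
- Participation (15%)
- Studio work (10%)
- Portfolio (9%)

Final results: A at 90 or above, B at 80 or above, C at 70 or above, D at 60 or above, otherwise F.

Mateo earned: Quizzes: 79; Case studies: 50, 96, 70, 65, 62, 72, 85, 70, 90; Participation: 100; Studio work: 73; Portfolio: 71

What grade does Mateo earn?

Case studies: drop 50 → average of remaining 8 = 610/8 = 76.25
Weighted total:
  Quizzes 79 × 0.13 = 10.27
  Case studies 76.25 × 0.53 = 40.4125
  Participation 100 × 0.15 = 15
  Studio work 73 × 0.1 = 7.3
  Portfolio 71 × 0.09 = 6.39
Sum = 79.3725
79.3725 is ≥ 70 and < 80 → C

C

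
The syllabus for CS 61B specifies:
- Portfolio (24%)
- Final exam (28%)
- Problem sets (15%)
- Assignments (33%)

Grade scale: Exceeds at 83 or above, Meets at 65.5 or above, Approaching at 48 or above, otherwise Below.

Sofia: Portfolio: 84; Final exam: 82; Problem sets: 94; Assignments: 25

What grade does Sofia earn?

Weighted total:
  Portfolio 84 × 0.24 = 20.16
  Final exam 82 × 0.28 = 22.96
  Problem sets 94 × 0.15 = 14.1
  Assignments 25 × 0.33 = 8.25
Sum = 65.47
65.47 is ≥ 48 and < 65.5 → Approaching

Approaching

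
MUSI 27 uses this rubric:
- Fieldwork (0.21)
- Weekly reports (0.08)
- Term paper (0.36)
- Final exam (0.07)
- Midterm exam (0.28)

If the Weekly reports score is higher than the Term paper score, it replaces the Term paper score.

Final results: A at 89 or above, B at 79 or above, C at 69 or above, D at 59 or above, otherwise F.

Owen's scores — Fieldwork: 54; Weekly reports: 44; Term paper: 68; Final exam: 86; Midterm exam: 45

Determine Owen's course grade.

Weekly reports (44) ≤ Term paper (68), so Term paper stays at 68.
Weighted total:
  Fieldwork 54 × 0.21 = 11.34
  Weekly reports 44 × 0.08 = 3.52
  Term paper 68 × 0.36 = 24.48
  Final exam 86 × 0.07 = 6.02
  Midterm exam 45 × 0.28 = 12.6
Sum = 57.96
57.96 < 59 → F

F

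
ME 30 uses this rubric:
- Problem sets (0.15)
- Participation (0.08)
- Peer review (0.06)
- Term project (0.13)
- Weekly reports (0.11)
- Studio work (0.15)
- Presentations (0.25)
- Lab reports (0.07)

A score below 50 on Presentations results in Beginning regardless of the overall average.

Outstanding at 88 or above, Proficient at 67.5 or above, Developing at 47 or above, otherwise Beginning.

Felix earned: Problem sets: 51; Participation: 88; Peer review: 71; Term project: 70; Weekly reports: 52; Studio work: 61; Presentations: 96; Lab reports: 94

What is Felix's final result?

Proficient

Presentations score 96 ≥ 50: minimum met.
Weighted total:
  Problem sets 51 × 0.15 = 7.65
  Participation 88 × 0.08 = 7.04
  Peer review 71 × 0.06 = 4.26
  Term project 70 × 0.13 = 9.1
  Weekly reports 52 × 0.11 = 5.72
  Studio work 61 × 0.15 = 9.15
  Presentations 96 × 0.25 = 24
  Lab reports 94 × 0.07 = 6.58
Sum = 73.5
73.5 is ≥ 67.5 and < 88 → Proficient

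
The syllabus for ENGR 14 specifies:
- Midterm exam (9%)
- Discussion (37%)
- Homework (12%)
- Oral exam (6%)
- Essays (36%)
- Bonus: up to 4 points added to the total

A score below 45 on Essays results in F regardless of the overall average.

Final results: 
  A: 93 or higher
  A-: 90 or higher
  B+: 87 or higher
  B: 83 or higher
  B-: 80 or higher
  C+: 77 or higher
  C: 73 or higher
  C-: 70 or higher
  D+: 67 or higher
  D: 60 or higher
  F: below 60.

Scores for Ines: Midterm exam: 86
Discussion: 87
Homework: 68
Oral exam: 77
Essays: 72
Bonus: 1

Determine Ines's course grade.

C+

Essays score 72 ≥ 45: minimum met.
Weighted total:
  Midterm exam 86 × 0.09 = 7.74
  Discussion 87 × 0.37 = 32.19
  Homework 68 × 0.12 = 8.16
  Oral exam 77 × 0.06 = 4.62
  Essays 72 × 0.36 = 25.92
Sum = 78.63
Bonus: 78.63 + 1 = 79.63
79.63 is ≥ 77 and < 80 → C+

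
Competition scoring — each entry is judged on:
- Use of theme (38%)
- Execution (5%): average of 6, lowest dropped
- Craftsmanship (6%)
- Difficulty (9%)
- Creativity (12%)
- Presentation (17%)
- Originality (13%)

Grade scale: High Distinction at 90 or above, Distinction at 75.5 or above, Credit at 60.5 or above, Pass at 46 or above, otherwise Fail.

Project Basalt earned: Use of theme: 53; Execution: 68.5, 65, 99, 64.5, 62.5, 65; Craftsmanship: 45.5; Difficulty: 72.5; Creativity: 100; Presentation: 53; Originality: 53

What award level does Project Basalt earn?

Credit

Execution: drop 62.5 → average of remaining 5 = 362/5 = 72.4
Weighted total:
  Use of theme 53 × 0.38 = 20.14
  Execution 72.4 × 0.05 = 3.62
  Craftsmanship 45.5 × 0.06 = 2.73
  Difficulty 72.5 × 0.09 = 6.525
  Creativity 100 × 0.12 = 12
  Presentation 53 × 0.17 = 9.01
  Originality 53 × 0.13 = 6.89
Sum = 60.915
60.915 is ≥ 60.5 and < 75.5 → Credit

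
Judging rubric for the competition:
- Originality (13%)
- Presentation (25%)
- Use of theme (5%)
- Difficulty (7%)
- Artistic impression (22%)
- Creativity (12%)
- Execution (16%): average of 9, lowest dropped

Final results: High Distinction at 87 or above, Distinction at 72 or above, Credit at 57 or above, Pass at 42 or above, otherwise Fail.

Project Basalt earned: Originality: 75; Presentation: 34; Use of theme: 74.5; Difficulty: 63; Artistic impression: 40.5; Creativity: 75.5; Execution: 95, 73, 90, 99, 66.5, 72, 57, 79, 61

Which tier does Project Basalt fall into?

Execution: drop 57 → average of remaining 8 = 635.5/8 = 79.4375
Weighted total:
  Originality 75 × 0.13 = 9.75
  Presentation 34 × 0.25 = 8.5
  Use of theme 74.5 × 0.05 = 3.725
  Difficulty 63 × 0.07 = 4.41
  Artistic impression 40.5 × 0.22 = 8.91
  Creativity 75.5 × 0.12 = 9.06
  Execution 79.4375 × 0.16 = 12.71
Sum = 57.065
57.065 is ≥ 57 and < 72 → Credit

Credit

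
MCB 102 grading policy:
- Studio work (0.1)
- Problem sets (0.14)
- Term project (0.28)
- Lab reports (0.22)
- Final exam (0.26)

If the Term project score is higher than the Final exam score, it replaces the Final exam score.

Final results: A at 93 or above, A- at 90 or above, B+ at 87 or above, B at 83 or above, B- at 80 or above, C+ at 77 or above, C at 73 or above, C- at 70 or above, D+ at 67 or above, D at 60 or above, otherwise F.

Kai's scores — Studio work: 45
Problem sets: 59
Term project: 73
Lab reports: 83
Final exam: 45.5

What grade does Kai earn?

C-

Term project (73) > Final exam (45.5), so Final exam counts as 73.
Weighted total:
  Studio work 45 × 0.1 = 4.5
  Problem sets 59 × 0.14 = 8.26
  Term project 73 × 0.28 = 20.44
  Lab reports 83 × 0.22 = 18.26
  Final exam 73 × 0.26 = 18.98
Sum = 70.44
70.44 is ≥ 70 and < 73 → C-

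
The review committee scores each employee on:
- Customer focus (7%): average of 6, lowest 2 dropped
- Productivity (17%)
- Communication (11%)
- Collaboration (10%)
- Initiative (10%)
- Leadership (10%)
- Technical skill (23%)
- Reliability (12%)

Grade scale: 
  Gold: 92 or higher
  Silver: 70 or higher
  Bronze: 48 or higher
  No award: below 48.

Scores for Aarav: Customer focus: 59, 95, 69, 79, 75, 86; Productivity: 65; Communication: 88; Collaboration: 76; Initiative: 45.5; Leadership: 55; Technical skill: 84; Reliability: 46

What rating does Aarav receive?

Bronze

Customer focus: drop 59, 69 → average of remaining 4 = 335/4 = 83.75
Weighted total:
  Customer focus 83.75 × 0.07 = 5.8625
  Productivity 65 × 0.17 = 11.05
  Communication 88 × 0.11 = 9.68
  Collaboration 76 × 0.1 = 7.6
  Initiative 45.5 × 0.1 = 4.55
  Leadership 55 × 0.1 = 5.5
  Technical skill 84 × 0.23 = 19.32
  Reliability 46 × 0.12 = 5.52
Sum = 69.0825
69.0825 is ≥ 48 and < 70 → Bronze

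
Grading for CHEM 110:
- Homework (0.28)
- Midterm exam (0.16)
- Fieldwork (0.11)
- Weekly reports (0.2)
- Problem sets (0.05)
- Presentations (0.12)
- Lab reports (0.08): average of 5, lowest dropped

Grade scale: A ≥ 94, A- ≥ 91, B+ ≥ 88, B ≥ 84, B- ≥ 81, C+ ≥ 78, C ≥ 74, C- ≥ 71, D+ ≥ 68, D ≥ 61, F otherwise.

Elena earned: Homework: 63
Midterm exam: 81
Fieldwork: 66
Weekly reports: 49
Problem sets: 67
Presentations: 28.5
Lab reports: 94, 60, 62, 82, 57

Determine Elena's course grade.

F

Lab reports: drop 57 → average of remaining 4 = 298/4 = 74.5
Weighted total:
  Homework 63 × 0.28 = 17.64
  Midterm exam 81 × 0.16 = 12.96
  Fieldwork 66 × 0.11 = 7.26
  Weekly reports 49 × 0.2 = 9.8
  Problem sets 67 × 0.05 = 3.35
  Presentations 28.5 × 0.12 = 3.42
  Lab reports 74.5 × 0.08 = 5.96
Sum = 60.39
60.39 < 61 → F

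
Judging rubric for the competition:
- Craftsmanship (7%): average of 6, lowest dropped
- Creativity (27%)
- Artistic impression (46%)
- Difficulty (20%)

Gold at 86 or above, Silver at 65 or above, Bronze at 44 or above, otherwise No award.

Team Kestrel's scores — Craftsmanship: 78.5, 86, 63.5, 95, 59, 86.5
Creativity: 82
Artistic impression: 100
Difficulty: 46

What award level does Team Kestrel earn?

Craftsmanship: drop 59 → average of remaining 5 = 409.5/5 = 81.9
Weighted total:
  Craftsmanship 81.9 × 0.07 = 5.733
  Creativity 82 × 0.27 = 22.14
  Artistic impression 100 × 0.46 = 46
  Difficulty 46 × 0.2 = 9.2
Sum = 83.073
83.073 is ≥ 65 and < 86 → Silver

Silver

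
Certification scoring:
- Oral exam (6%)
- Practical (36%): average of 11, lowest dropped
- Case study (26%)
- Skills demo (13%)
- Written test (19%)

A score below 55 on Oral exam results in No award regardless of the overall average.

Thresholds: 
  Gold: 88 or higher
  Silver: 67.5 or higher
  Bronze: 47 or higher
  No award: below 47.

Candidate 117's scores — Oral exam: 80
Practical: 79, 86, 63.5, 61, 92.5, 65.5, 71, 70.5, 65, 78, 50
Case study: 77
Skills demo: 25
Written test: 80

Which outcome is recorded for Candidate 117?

Practical: drop 50 → average of remaining 10 = 732/10 = 73.2
Oral exam score 80 ≥ 55: minimum met.
Weighted total:
  Oral exam 80 × 0.06 = 4.8
  Practical 73.2 × 0.36 = 26.352
  Case study 77 × 0.26 = 20.02
  Skills demo 25 × 0.13 = 3.25
  Written test 80 × 0.19 = 15.2
Sum = 69.622
69.622 is ≥ 67.5 and < 88 → Silver

Silver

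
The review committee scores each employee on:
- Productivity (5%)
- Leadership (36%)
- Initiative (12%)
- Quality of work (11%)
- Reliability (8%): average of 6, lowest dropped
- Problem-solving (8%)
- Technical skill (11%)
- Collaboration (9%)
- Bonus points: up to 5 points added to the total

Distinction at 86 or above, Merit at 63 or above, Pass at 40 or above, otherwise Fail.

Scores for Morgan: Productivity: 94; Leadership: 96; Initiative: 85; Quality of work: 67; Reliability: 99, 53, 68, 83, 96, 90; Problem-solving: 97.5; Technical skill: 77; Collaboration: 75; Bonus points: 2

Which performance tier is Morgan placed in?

Reliability: drop 53 → average of remaining 5 = 436/5 = 87.2
Weighted total:
  Productivity 94 × 0.05 = 4.7
  Leadership 96 × 0.36 = 34.56
  Initiative 85 × 0.12 = 10.2
  Quality of work 67 × 0.11 = 7.37
  Reliability 87.2 × 0.08 = 6.976
  Problem-solving 97.5 × 0.08 = 7.8
  Technical skill 77 × 0.11 = 8.47
  Collaboration 75 × 0.09 = 6.75
Sum = 86.826
Bonus points: 86.826 + 2 = 88.826
88.826 ≥ 86 → Distinction

Distinction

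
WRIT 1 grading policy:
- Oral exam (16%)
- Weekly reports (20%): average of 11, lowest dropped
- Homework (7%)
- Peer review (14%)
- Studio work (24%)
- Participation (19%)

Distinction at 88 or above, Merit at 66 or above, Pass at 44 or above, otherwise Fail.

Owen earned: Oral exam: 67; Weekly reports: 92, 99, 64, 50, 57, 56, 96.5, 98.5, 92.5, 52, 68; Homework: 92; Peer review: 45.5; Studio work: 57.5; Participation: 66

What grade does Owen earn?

Weekly reports: drop 50 → average of remaining 10 = 775.5/10 = 77.55
Weighted total:
  Oral exam 67 × 0.16 = 10.72
  Weekly reports 77.55 × 0.2 = 15.51
  Homework 92 × 0.07 = 6.44
  Peer review 45.5 × 0.14 = 6.37
  Studio work 57.5 × 0.24 = 13.8
  Participation 66 × 0.19 = 12.54
Sum = 65.38
65.38 is ≥ 44 and < 66 → Pass

Pass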